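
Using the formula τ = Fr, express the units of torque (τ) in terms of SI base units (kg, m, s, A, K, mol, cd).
Units of each symbol in τ = Fr:
  F (force): kg·m/s²
  r (lever arm): m

Multiplying the contributions: [kg·m/s²] · [m]
Adding exponents of each base unit: kg: 1, m: 2, s: -2
SI base units of torque: kg·m²/s²

Answer: kg·m²/s²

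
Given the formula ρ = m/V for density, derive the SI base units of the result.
Units of each symbol in ρ = m/V:
  m (mass): kg
  V (volume): m³  → in the denominator, contributes 1/m³

Multiplying the contributions: [kg] · [1/m³]
Adding exponents of each base unit: kg: 1, m: -3
SI base units of density: kg/m³

Answer: kg/m³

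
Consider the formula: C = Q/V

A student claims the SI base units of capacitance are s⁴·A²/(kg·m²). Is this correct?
Units of each symbol in C = Q/V:
  Q (charge, in coulombs): s·A
  V (voltage, in volts): kg·m²/(s³·A)  → in the denominator, contributes s³·A/(kg·m²)

Multiplying the contributions: [s·A] · [s³·A/(kg·m²)]
Adding exponents of each base unit: kg: -1, m: -2, s: 4, A: 2
SI base units of capacitance: s⁴·A²/(kg·m²)

The claimed units s⁴·A²/(kg·m²) match the derived units, so the claim is correct.

Answer: Yes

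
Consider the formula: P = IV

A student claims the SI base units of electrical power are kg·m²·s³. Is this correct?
Units of each symbol in P = IV:
  I (current): A
  V (voltage, in volts): kg·m²/(s³·A)

Multiplying the contributions: [A] · [kg·m²/(s³·A)]
Adding exponents of each base unit: kg: 1, m: 2, s: -3
SI base units of electrical power: kg·m²/s³

The claimed units kg·m²·s³ (exponents kg: 1, m: 2, s: 3) do not match the derived units kg·m²/s³ (exponents kg: 1, m: 2, s: -3), so the claim is incorrect.

Answer: No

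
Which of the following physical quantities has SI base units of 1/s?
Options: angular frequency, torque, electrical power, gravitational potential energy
Checking the SI base units of each option:
  angular frequency (ω = 2πf): 1/s  ✓ matches
  torque (τ = Fr): kg·m²/s²  ✗
  electrical power (P = IV): kg·m²/s³  ✗
  gravitational potential energy (U = -GMm/r): kg·m²/s²  ✗

Only angular frequency has units 1/s.

Answer: angular frequency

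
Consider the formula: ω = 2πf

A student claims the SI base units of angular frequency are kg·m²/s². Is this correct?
Units of each symbol in ω = 2πf:
  f (frequency): 1/s
  The factor 2π is dimensionless.

Multiplying the contributions: [1/s]
Adding exponents of each base unit: s: -1
SI base units of angular frequency: 1/s

The claimed units kg·m²/s² (exponents kg: 1, m: 2, s: -2) do not match the derived units 1/s (exponents s: -1), so the claim is incorrect.

Answer: No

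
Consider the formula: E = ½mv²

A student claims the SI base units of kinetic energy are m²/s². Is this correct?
Units of each symbol in E = ½mv²:
  m (mass): kg
  v (speed): m/s  → to the power 2, contributes m²/s²
  The factor ½ is dimensionless.

Multiplying the contributions: [kg] · [m²/s²]
Adding exponents of each base unit: kg: 1, m: 2, s: -2
SI base units of kinetic energy: kg·m²/s²

The claimed units m²/s² (exponents m: 2, s: -2) do not match the derived units kg·m²/s² (exponents kg: 1, m: 2, s: -2), so the claim is incorrect.

Answer: No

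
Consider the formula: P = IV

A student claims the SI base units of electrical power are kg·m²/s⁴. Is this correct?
Units of each symbol in P = IV:
  I (current): A
  V (voltage, in volts): kg·m²/(s³·A)

Multiplying the contributions: [A] · [kg·m²/(s³·A)]
Adding exponents of each base unit: kg: 1, m: 2, s: -3
SI base units of electrical power: kg·m²/s³

The claimed units kg·m²/s⁴ (exponents kg: 1, m: 2, s: -4) do not match the derived units kg·m²/s³ (exponents kg: 1, m: 2, s: -3), so the claim is incorrect.

Answer: No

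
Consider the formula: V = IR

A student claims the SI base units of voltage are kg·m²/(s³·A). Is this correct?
Units of each symbol in V = IR:
  I (current): A
  R (resistance, in ohms): kg·m²/(s³·A²)

Multiplying the contributions: [A] · [kg·m²/(s³·A²)]
Adding exponents of each base unit: kg: 1, m: 2, s: -3, A: -1
SI base units of voltage: kg·m²/(s³·A)

The claimed units kg·m²/(s³·A) match the derived units, so the claim is correct.

Answer: Yes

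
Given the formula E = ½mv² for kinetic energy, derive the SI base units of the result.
Units of each symbol in E = ½mv²:
  m (mass): kg
  v (speed): m/s  → to the power 2, contributes m²/s²
  The factor ½ is dimensionless.

Multiplying the contributions: [kg] · [m²/s²]
Adding exponents of each base unit: kg: 1, m: 2, s: -2
SI base units of kinetic energy: kg·m²/s²

Answer: kg·m²/s²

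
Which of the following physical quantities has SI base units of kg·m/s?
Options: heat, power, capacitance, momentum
Checking the SI base units of each option:
  heat (Q = mcΔT): kg·m²/s²  ✗
  power (P = W/t): kg·m²/s³  ✗
  capacitance (C = Q/V): s⁴·A²/(kg·m²)  ✗
  momentum (p = mv): kg·m/s  ✓ matches

Only momentum has units kg·m/s.

Answer: momentum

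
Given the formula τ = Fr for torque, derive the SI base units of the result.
Units of each symbol in τ = Fr:
  F (force): kg·m/s²
  r (lever arm): m

Multiplying the contributions: [kg·m/s²] · [m]
Adding exponents of each base unit: kg: 1, m: 2, s: -2
SI base units of torque: kg·m²/s²

Answer: kg·m²/s²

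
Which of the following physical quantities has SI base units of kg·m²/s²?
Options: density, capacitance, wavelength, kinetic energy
Checking the SI base units of each option:
  density (ρ = m/V): kg/m³  ✗
  capacitance (C = Q/V): s⁴·A²/(kg·m²)  ✗
  wavelength (λ = v/f): m  ✗
  kinetic energy (E = ½mv²): kg·m²/s²  ✓ matches

Only kinetic energy has units kg·m²/s².

Answer: kinetic energy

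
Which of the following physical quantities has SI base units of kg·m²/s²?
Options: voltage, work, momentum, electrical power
Checking the SI base units of each option:
  voltage (V = IR): kg·m²/(s³·A)  ✗
  work (W = Fd): kg·m²/s²  ✓ matches
  momentum (p = mv): kg·m/s  ✗
  electrical power (P = IV): kg·m²/s³  ✗

Only work has units kg·m²/s².

Answer: work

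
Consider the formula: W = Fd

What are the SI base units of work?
Units of each symbol in W = Fd:
  F (force): kg·m/s²
  d (displacement): m

Multiplying the contributions: [kg·m/s²] · [m]
Adding exponents of each base unit: kg: 1, m: 2, s: -2
SI base units of work: kg·m²/s²

Answer: kg·m²/s²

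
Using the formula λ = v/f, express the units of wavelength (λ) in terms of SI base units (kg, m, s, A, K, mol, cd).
Units of each symbol in λ = v/f:
  v (wave speed): m/s
  f (frequency): 1/s  → in the denominator, contributes s

Multiplying the contributions: [m/s] · [s]
Adding exponents of each base unit: m: 1
SI base units of wavelength: m

Answer: m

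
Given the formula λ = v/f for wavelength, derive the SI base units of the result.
Units of each symbol in λ = v/f:
  v (wave speed): m/s
  f (frequency): 1/s  → in the denominator, contributes s

Multiplying the contributions: [m/s] · [s]
Adding exponents of each base unit: m: 1
SI base units of wavelength: m

Answer: m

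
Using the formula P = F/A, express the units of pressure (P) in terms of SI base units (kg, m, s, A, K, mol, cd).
Units of each symbol in P = F/A:
  F (force): kg·m/s²
  A (area): m²  → in the denominator, contributes 1/m²

Multiplying the contributions: [kg·m/s²] · [1/m²]
Adding exponents of each base unit: kg: 1, m: -1, s: -2
SI base units of pressure: kg/(m·s²)

Answer: kg/(m·s²)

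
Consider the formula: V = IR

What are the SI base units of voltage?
Units of each symbol in V = IR:
  I (current): A
  R (resistance, in ohms): kg·m²/(s³·A²)

Multiplying the contributions: [A] · [kg·m²/(s³·A²)]
Adding exponents of each base unit: kg: 1, m: 2, s: -3, A: -1
SI base units of voltage: kg·m²/(s³·A)

Answer: kg·m²/(s³·A)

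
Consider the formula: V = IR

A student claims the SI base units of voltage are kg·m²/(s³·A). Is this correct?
Units of each symbol in V = IR:
  I (current): A
  R (resistance, in ohms): kg·m²/(s³·A²)

Multiplying the contributions: [A] · [kg·m²/(s³·A²)]
Adding exponents of each base unit: kg: 1, m: 2, s: -3, A: -1
SI base units of voltage: kg·m²/(s³·A)

The claimed units kg·m²/(s³·A) match the derived units, so the claim is correct.

Answer: Yes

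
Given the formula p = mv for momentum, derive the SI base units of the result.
Units of each symbol in p = mv:
  m (mass): kg
  v (velocity): m/s

Multiplying the contributions: [kg] · [m/s]
Adding exponents of each base unit: kg: 1, m: 1, s: -1
SI base units of momentum: kg·m/s

Answer: kg·m/s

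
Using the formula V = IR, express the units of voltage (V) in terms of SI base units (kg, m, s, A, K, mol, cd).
Units of each symbol in V = IR:
  I (current): A
  R (resistance, in ohms): kg·m²/(s³·A²)

Multiplying the contributions: [A] · [kg·m²/(s³·A²)]
Adding exponents of each base unit: kg: 1, m: 2, s: -3, A: -1
SI base units of voltage: kg·m²/(s³·A)

Answer: kg·m²/(s³·A)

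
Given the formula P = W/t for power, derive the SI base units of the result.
Units of each symbol in P = W/t:
  W (work): kg·m²/s²
  t (time): s  → in the denominator, contributes 1/s

Multiplying the contributions: [kg·m²/s²] · [1/s]
Adding exponents of each base unit: kg: 1, m: 2, s: -3
SI base units of power: kg·m²/s³

Answer: kg·m²/s³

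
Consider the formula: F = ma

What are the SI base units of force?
Units of each symbol in F = ma:
  m (mass): kg
  a (acceleration): m/s²

Multiplying the contributions: [kg] · [m/s²]
Adding exponents of each base unit: kg: 1, m: 1, s: -2
SI base units of force: kg·m/s²

Answer: kg·m/s²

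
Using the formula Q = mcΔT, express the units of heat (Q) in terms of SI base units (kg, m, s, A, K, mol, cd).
Units of each symbol in Q = mcΔT:
  m (mass): kg
  c (specific heat capacity, in J/(kg·K)): m²/(s²·K)
  ΔT (temperature change): K

Multiplying the contributions: [kg] · [m²/(s²·K)] · [K]
Adding exponents of each base unit: kg: 1, m: 2, s: -2
SI base units of heat: kg·m²/s²

Answer: kg·m²/s²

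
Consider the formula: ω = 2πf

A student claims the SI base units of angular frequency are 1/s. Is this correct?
Units of each symbol in ω = 2πf:
  f (frequency): 1/s
  The factor 2π is dimensionless.

Multiplying the contributions: [1/s]
Adding exponents of each base unit: s: -1
SI base units of angular frequency: 1/s

The claimed units 1/s match the derived units, so the claim is correct.

Answer: Yes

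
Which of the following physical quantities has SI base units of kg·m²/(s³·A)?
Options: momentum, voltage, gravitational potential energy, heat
Checking the SI base units of each option:
  momentum (p = mv): kg·m/s  ✗
  voltage (V = IR): kg·m²/(s³·A)  ✓ matches
  gravitational potential energy (U = -GMm/r): kg·m²/s²  ✗
  heat (Q = mcΔT): kg·m²/s²  ✗

Only voltage has units kg·m²/(s³·A).

Answer: voltage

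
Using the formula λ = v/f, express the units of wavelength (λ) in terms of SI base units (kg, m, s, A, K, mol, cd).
Units of each symbol in λ = v/f:
  v (wave speed): m/s
  f (frequency): 1/s  → in the denominator, contributes s

Multiplying the contributions: [m/s] · [s]
Adding exponents of each base unit: m: 1
SI base units of wavelength: m

Answer: m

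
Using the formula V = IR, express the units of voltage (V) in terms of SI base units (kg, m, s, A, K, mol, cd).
Units of each symbol in V = IR:
  I (current): A
  R (resistance, in ohms): kg·m²/(s³·A²)

Multiplying the contributions: [A] · [kg·m²/(s³·A²)]
Adding exponents of each base unit: kg: 1, m: 2, s: -3, A: -1
SI base units of voltage: kg·m²/(s³·A)

Answer: kg·m²/(s³·A)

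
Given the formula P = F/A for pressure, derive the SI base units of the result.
Units of each symbol in P = F/A:
  F (force): kg·m/s²
  A (area): m²  → in the denominator, contributes 1/m²

Multiplying the contributions: [kg·m/s²] · [1/m²]
Adding exponents of each base unit: kg: 1, m: -1, s: -2
SI base units of pressure: kg/(m·s²)

Answer: kg/(m·s²)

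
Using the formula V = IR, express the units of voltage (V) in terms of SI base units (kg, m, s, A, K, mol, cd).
Units of each symbol in V = IR:
  I (current): A
  R (resistance, in ohms): kg·m²/(s³·A²)

Multiplying the contributions: [A] · [kg·m²/(s³·A²)]
Adding exponents of each base unit: kg: 1, m: 2, s: -3, A: -1
SI base units of voltage: kg·m²/(s³·A)

Answer: kg·m²/(s³·A)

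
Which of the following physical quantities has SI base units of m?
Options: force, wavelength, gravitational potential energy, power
Checking the SI base units of each option:
  force (F = ma): kg·m/s²  ✗
  wavelength (λ = v/f): m  ✓ matches
  gravitational potential energy (U = -GMm/r): kg·m²/s²  ✗
  power (P = W/t): kg·m²/s³  ✗

Only wavelength has units m.

Answer: wavelength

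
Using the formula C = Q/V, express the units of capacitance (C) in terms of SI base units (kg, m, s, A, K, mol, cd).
Units of each symbol in C = Q/V:
  Q (charge, in coulombs): s·A
  V (voltage, in volts): kg·m²/(s³·A)  → in the denominator, contributes s³·A/(kg·m²)

Multiplying the contributions: [s·A] · [s³·A/(kg·m²)]
Adding exponents of each base unit: kg: -1, m: -2, s: 4, A: 2
SI base units of capacitance: s⁴·A²/(kg·m²)

Answer: s⁴·A²/(kg·m²)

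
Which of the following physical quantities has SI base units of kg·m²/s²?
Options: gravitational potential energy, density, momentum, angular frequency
Checking the SI base units of each option:
  gravitational potential energy (U = -GMm/r): kg·m²/s²  ✓ matches
  density (ρ = m/V): kg/m³  ✗
  momentum (p = mv): kg·m/s  ✗
  angular frequency (ω = 2πf): 1/s  ✗

Only gravitational potential energy has units kg·m²/s².

Answer: gravitational potential energy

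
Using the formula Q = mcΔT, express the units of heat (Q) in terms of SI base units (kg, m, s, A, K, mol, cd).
Units of each symbol in Q = mcΔT:
  m (mass): kg
  c (specific heat capacity, in J/(kg·K)): m²/(s²·K)
  ΔT (temperature change): K

Multiplying the contributions: [kg] · [m²/(s²·K)] · [K]
Adding exponents of each base unit: kg: 1, m: 2, s: -2
SI base units of heat: kg·m²/s²

Answer: kg·m²/s²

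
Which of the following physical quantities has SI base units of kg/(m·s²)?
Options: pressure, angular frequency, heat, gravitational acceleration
Checking the SI base units of each option:
  pressure (P = F/A): kg/(m·s²)  ✓ matches
  angular frequency (ω = 2πf): 1/s  ✗
  heat (Q = mcΔT): kg·m²/s²  ✗
  gravitational acceleration (g = GM/r²): m/s²  ✗

Only pressure has units kg/(m·s²).

Answer: pressure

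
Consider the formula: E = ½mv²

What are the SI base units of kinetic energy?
Units of each symbol in E = ½mv²:
  m (mass): kg
  v (speed): m/s  → to the power 2, contributes m²/s²
  The factor ½ is dimensionless.

Multiplying the contributions: [kg] · [m²/s²]
Adding exponents of each base unit: kg: 1, m: 2, s: -2
SI base units of kinetic energy: kg·m²/s²

Answer: kg·m²/s²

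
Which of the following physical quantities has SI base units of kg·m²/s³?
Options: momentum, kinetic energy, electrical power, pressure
Checking the SI base units of each option:
  momentum (p = mv): kg·m/s  ✗
  kinetic energy (E = ½mv²): kg·m²/s²  ✗
  electrical power (P = IV): kg·m²/s³  ✓ matches
  pressure (P = F/A): kg/(m·s²)  ✗

Only electrical power has units kg·m²/s³.

Answer: electrical power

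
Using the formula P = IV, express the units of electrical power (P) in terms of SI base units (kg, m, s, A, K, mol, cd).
Units of each symbol in P = IV:
  I (current): A
  V (voltage, in volts): kg·m²/(s³·A)

Multiplying the contributions: [A] · [kg·m²/(s³·A)]
Adding exponents of each base unit: kg: 1, m: 2, s: -3
SI base units of electrical power: kg·m²/s³

Answer: kg·m²/s³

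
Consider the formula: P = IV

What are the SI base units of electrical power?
Units of each symbol in P = IV:
  I (current): A
  V (voltage, in volts): kg·m²/(s³·A)

Multiplying the contributions: [A] · [kg·m²/(s³·A)]
Adding exponents of each base unit: kg: 1, m: 2, s: -3
SI base units of electrical power: kg·m²/s³

Answer: kg·m²/s³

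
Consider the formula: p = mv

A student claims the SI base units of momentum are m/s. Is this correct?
Units of each symbol in p = mv:
  m (mass): kg
  v (velocity): m/s

Multiplying the contributions: [kg] · [m/s]
Adding exponents of each base unit: kg: 1, m: 1, s: -1
SI base units of momentum: kg·m/s

The claimed units m/s (exponents m: 1, s: -1) do not match the derived units kg·m/s (exponents kg: 1, m: 1, s: -1), so the claim is incorrect.

Answer: No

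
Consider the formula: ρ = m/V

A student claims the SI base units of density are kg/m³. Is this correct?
Units of each symbol in ρ = m/V:
  m (mass): kg
  V (volume): m³  → in the denominator, contributes 1/m³

Multiplying the contributions: [kg] · [1/m³]
Adding exponents of each base unit: kg: 1, m: -3
SI base units of density: kg/m³

The claimed units kg/m³ match the derived units, so the claim is correct.

Answer: Yes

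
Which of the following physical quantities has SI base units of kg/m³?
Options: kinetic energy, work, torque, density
Checking the SI base units of each option:
  kinetic energy (E = ½mv²): kg·m²/s²  ✗
  work (W = Fd): kg·m²/s²  ✗
  torque (τ = Fr): kg·m²/s²  ✗
  density (ρ = m/V): kg/m³  ✓ matches

Only density has units kg/m³.

Answer: density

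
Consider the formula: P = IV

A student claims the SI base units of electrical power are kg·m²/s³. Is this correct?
Units of each symbol in P = IV:
  I (current): A
  V (voltage, in volts): kg·m²/(s³·A)

Multiplying the contributions: [A] · [kg·m²/(s³·A)]
Adding exponents of each base unit: kg: 1, m: 2, s: -3
SI base units of electrical power: kg·m²/s³

The claimed units kg·m²/s³ match the derived units, so the claim is correct.

Answer: Yes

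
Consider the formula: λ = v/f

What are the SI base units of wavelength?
Units of each symbol in λ = v/f:
  v (wave speed): m/s
  f (frequency): 1/s  → in the denominator, contributes s

Multiplying the contributions: [m/s] · [s]
Adding exponents of each base unit: m: 1
SI base units of wavelength: m

Answer: m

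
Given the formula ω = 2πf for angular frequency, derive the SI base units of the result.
Units of each symbol in ω = 2πf:
  f (frequency): 1/s
  The factor 2π is dimensionless.

Multiplying the contributions: [1/s]
Adding exponents of each base unit: s: -1
SI base units of angular frequency: 1/s

Answer: 1/s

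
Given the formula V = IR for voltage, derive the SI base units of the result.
Units of each symbol in V = IR:
  I (current): A
  R (resistance, in ohms): kg·m²/(s³·A²)

Multiplying the contributions: [A] · [kg·m²/(s³·A²)]
Adding exponents of each base unit: kg: 1, m: 2, s: -3, A: -1
SI base units of voltage: kg·m²/(s³·A)

Answer: kg·m²/(s³·A)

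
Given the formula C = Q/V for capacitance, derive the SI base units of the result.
Units of each symbol in C = Q/V:
  Q (charge, in coulombs): s·A
  V (voltage, in volts): kg·m²/(s³·A)  → in the denominator, contributes s³·A/(kg·m²)

Multiplying the contributions: [s·A] · [s³·A/(kg·m²)]
Adding exponents of each base unit: kg: -1, m: -2, s: 4, A: 2
SI base units of capacitance: s⁴·A²/(kg·m²)

Answer: s⁴·A²/(kg·m²)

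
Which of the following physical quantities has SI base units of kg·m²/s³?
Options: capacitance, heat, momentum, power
Checking the SI base units of each option:
  capacitance (C = Q/V): s⁴·A²/(kg·m²)  ✗
  heat (Q = mcΔT): kg·m²/s²  ✗
  momentum (p = mv): kg·m/s  ✗
  power (P = W/t): kg·m²/s³  ✓ matches

Only power has units kg·m²/s³.

Answer: power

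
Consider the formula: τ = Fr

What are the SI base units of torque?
Units of each symbol in τ = Fr:
  F (force): kg·m/s²
  r (lever arm): m

Multiplying the contributions: [kg·m/s²] · [m]
Adding exponents of each base unit: kg: 1, m: 2, s: -2
SI base units of torque: kg·m²/s²

Answer: kg·m²/s²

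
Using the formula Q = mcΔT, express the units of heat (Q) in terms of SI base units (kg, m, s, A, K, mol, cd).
Units of each symbol in Q = mcΔT:
  m (mass): kg
  c (specific heat capacity, in J/(kg·K)): m²/(s²·K)
  ΔT (temperature change): K

Multiplying the contributions: [kg] · [m²/(s²·K)] · [K]
Adding exponents of each base unit: kg: 1, m: 2, s: -2
SI base units of heat: kg·m²/s²

Answer: kg·m²/s²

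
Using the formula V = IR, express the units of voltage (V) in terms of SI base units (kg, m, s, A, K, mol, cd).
Units of each symbol in V = IR:
  I (current): A
  R (resistance, in ohms): kg·m²/(s³·A²)

Multiplying the contributions: [A] · [kg·m²/(s³·A²)]
Adding exponents of each base unit: kg: 1, m: 2, s: -3, A: -1
SI base units of voltage: kg·m²/(s³·A)

Answer: kg·m²/(s³·A)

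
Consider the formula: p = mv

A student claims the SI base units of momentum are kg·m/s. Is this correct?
Units of each symbol in p = mv:
  m (mass): kg
  v (velocity): m/s

Multiplying the contributions: [kg] · [m/s]
Adding exponents of each base unit: kg: 1, m: 1, s: -1
SI base units of momentum: kg·m/s

The claimed units kg·m/s match the derived units, so the claim is correct.

Answer: Yes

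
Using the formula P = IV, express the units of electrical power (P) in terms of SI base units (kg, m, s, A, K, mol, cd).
Units of each symbol in P = IV:
  I (current): A
  V (voltage, in volts): kg·m²/(s³·A)

Multiplying the contributions: [A] · [kg·m²/(s³·A)]
Adding exponents of each base unit: kg: 1, m: 2, s: -3
SI base units of electrical power: kg·m²/s³

Answer: kg·m²/s³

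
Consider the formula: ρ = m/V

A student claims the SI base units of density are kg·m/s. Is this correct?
Units of each symbol in ρ = m/V:
  m (mass): kg
  V (volume): m³  → in the denominator, contributes 1/m³

Multiplying the contributions: [kg] · [1/m³]
Adding exponents of each base unit: kg: 1, m: -3
SI base units of density: kg/m³

The claimed units kg·m/s (exponents kg: 1, m: 1, s: -1) do not match the derived units kg/m³ (exponents kg: 1, m: -3), so the claim is incorrect.

Answer: No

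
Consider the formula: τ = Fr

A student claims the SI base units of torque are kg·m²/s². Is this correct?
Units of each symbol in τ = Fr:
  F (force): kg·m/s²
  r (lever arm): m

Multiplying the contributions: [kg·m/s²] · [m]
Adding exponents of each base unit: kg: 1, m: 2, s: -2
SI base units of torque: kg·m²/s²

The claimed units kg·m²/s² match the derived units, so the claim is correct.

Answer: Yes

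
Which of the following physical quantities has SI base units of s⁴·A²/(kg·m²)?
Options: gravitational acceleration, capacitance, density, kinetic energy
Checking the SI base units of each option:
  gravitational acceleration (g = GM/r²): m/s²  ✗
  capacitance (C = Q/V): s⁴·A²/(kg·m²)  ✓ matches
  density (ρ = m/V): kg/m³  ✗
  kinetic energy (E = ½mv²): kg·m²/s²  ✗

Only capacitance has units s⁴·A²/(kg·m²).

Answer: capacitance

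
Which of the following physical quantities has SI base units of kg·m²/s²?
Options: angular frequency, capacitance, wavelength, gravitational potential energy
Checking the SI base units of each option:
  angular frequency (ω = 2πf): 1/s  ✗
  capacitance (C = Q/V): s⁴·A²/(kg·m²)  ✗
  wavelength (λ = v/f): m  ✗
  gravitational potential energy (U = -GMm/r): kg·m²/s²  ✓ matches

Only gravitational potential energy has units kg·m²/s².

Answer: gravitational potential energy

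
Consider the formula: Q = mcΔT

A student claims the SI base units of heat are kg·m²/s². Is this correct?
Units of each symbol in Q = mcΔT:
  m (mass): kg
  c (specific heat capacity, in J/(kg·K)): m²/(s²·K)
  ΔT (temperature change): K

Multiplying the contributions: [kg] · [m²/(s²·K)] · [K]
Adding exponents of each base unit: kg: 1, m: 2, s: -2
SI base units of heat: kg·m²/s²

The claimed units kg·m²/s² match the derived units, so the claim is correct.

Answer: Yes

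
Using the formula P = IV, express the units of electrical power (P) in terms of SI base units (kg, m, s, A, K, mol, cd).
Units of each symbol in P = IV:
  I (current): A
  V (voltage, in volts): kg·m²/(s³·A)

Multiplying the contributions: [A] · [kg·m²/(s³·A)]
Adding exponents of each base unit: kg: 1, m: 2, s: -3
SI base units of electrical power: kg·m²/s³

Answer: kg·m²/s³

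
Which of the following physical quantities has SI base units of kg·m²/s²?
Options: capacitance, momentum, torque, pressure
Checking the SI base units of each option:
  capacitance (C = Q/V): s⁴·A²/(kg·m²)  ✗
  momentum (p = mv): kg·m/s  ✗
  torque (τ = Fr): kg·m²/s²  ✓ matches
  pressure (P = F/A): kg/(m·s²)  ✗

Only torque has units kg·m²/s².

Answer: torque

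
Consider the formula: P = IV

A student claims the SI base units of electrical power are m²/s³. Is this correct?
Units of each symbol in P = IV:
  I (current): A
  V (voltage, in volts): kg·m²/(s³·A)

Multiplying the contributions: [A] · [kg·m²/(s³·A)]
Adding exponents of each base unit: kg: 1, m: 2, s: -3
SI base units of electrical power: kg·m²/s³

The claimed units m²/s³ (exponents m: 2, s: -3) do not match the derived units kg·m²/s³ (exponents kg: 1, m: 2, s: -3), so the claim is incorrect.

Answer: No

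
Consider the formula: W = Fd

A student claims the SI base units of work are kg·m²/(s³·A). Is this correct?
Units of each symbol in W = Fd:
  F (force): kg·m/s²
  d (displacement): m

Multiplying the contributions: [kg·m/s²] · [m]
Adding exponents of each base unit: kg: 1, m: 2, s: -2
SI base units of work: kg·m²/s²

The claimed units kg·m²/(s³·A) (exponents kg: 1, m: 2, s: -3, A: -1) do not match the derived units kg·m²/s² (exponents kg: 1, m: 2, s: -2), so the claim is incorrect.

Answer: No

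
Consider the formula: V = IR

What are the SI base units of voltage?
Units of each symbol in V = IR:
  I (current): A
  R (resistance, in ohms): kg·m²/(s³·A²)

Multiplying the contributions: [A] · [kg·m²/(s³·A²)]
Adding exponents of each base unit: kg: 1, m: 2, s: -3, A: -1
SI base units of voltage: kg·m²/(s³·A)

Answer: kg·m²/(s³·A)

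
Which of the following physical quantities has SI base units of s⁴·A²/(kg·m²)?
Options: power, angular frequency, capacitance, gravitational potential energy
Checking the SI base units of each option:
  power (P = W/t): kg·m²/s³  ✗
  angular frequency (ω = 2πf): 1/s  ✗
  capacitance (C = Q/V): s⁴·A²/(kg·m²)  ✓ matches
  gravitational potential energy (U = -GMm/r): kg·m²/s²  ✗

Only capacitance has units s⁴·A²/(kg·m²).

Answer: capacitance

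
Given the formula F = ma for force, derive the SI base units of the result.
Units of each symbol in F = ma:
  m (mass): kg
  a (acceleration): m/s²

Multiplying the contributions: [kg] · [m/s²]
Adding exponents of each base unit: kg: 1, m: 1, s: -2
SI base units of force: kg·m/s²

Answer: kg·m/s²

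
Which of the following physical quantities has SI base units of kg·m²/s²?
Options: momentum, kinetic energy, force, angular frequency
Checking the SI base units of each option:
  momentum (p = mv): kg·m/s  ✗
  kinetic energy (E = ½mv²): kg·m²/s²  ✓ matches
  force (F = ma): kg·m/s²  ✗
  angular frequency (ω = 2πf): 1/s  ✗

Only kinetic energy has units kg·m²/s².

Answer: kinetic energy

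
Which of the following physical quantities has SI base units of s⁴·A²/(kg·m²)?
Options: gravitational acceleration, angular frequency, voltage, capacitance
Checking the SI base units of each option:
  gravitational acceleration (g = GM/r²): m/s²  ✗
  angular frequency (ω = 2πf): 1/s  ✗
  voltage (V = IR): kg·m²/(s³·A)  ✗
  capacitance (C = Q/V): s⁴·A²/(kg·m²)  ✓ matches

Only capacitance has units s⁴·A²/(kg·m²).

Answer: capacitance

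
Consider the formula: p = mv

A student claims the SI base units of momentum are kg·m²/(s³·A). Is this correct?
Units of each symbol in p = mv:
  m (mass): kg
  v (velocity): m/s

Multiplying the contributions: [kg] · [m/s]
Adding exponents of each base unit: kg: 1, m: 1, s: -1
SI base units of momentum: kg·m/s

The claimed units kg·m²/(s³·A) (exponents kg: 1, m: 2, s: -3, A: -1) do not match the derived units kg·m/s (exponents kg: 1, m: 1, s: -1), so the claim is incorrect.

Answer: No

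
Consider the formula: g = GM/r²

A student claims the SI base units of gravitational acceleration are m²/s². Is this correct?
Units of each symbol in g = GM/r²:
  G (gravitational constant): m³/(kg·s²)
  M (mass): kg
  r (distance): m  → to the power 2 in the denominator, contributes 1/m²

Multiplying the contributions: [m³/(kg·s²)] · [kg] · [1/m²]
Adding exponents of each base unit: m: 1, s: -2
SI base units of gravitational acceleration: m/s²

The claimed units m²/s² (exponents m: 2, s: -2) do not match the derived units m/s² (exponents m: 1, s: -2), so the claim is incorrect.

Answer: No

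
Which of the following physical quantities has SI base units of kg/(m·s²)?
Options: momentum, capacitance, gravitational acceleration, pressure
Checking the SI base units of each option:
  momentum (p = mv): kg·m/s  ✗
  capacitance (C = Q/V): s⁴·A²/(kg·m²)  ✗
  gravitational acceleration (g = GM/r²): m/s²  ✗
  pressure (P = F/A): kg/(m·s²)  ✓ matches

Only pressure has units kg/(m·s²).

Answer: pressure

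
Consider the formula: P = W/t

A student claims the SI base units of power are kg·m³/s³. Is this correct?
Units of each symbol in P = W/t:
  W (work): kg·m²/s²
  t (time): s  → in the denominator, contributes 1/s

Multiplying the contributions: [kg·m²/s²] · [1/s]
Adding exponents of each base unit: kg: 1, m: 2, s: -3
SI base units of power: kg·m²/s³

The claimed units kg·m³/s³ (exponents kg: 1, m: 3, s: -3) do not match the derived units kg·m²/s³ (exponents kg: 1, m: 2, s: -3), so the claim is incorrect.

Answer: No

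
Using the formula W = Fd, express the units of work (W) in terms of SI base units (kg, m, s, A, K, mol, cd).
Units of each symbol in W = Fd:
  F (force): kg·m/s²
  d (displacement): m

Multiplying the contributions: [kg·m/s²] · [m]
Adding exponents of each base unit: kg: 1, m: 2, s: -2
SI base units of work: kg·m²/s²

Answer: kg·m²/s²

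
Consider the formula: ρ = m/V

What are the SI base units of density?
Units of each symbol in ρ = m/V:
  m (mass): kg
  V (volume): m³  → in the denominator, contributes 1/m³

Multiplying the contributions: [kg] · [1/m³]
Adding exponents of each base unit: kg: 1, m: -3
SI base units of density: kg/m³

Answer: kg/m³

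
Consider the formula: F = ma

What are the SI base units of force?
Units of each symbol in F = ma:
  m (mass): kg
  a (acceleration): m/s²

Multiplying the contributions: [kg] · [m/s²]
Adding exponents of each base unit: kg: 1, m: 1, s: -2
SI base units of force: kg·m/s²

Answer: kg·m/s²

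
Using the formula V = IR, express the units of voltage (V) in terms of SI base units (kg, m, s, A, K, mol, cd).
Units of each symbol in V = IR:
  I (current): A
  R (resistance, in ohms): kg·m²/(s³·A²)

Multiplying the contributions: [A] · [kg·m²/(s³·A²)]
Adding exponents of each base unit: kg: 1, m: 2, s: -3, A: -1
SI base units of voltage: kg·m²/(s³·A)

Answer: kg·m²/(s³·A)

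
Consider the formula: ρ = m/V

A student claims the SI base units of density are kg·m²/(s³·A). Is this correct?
Units of each symbol in ρ = m/V:
  m (mass): kg
  V (volume): m³  → in the denominator, contributes 1/m³

Multiplying the contributions: [kg] · [1/m³]
Adding exponents of each base unit: kg: 1, m: -3
SI base units of density: kg/m³

The claimed units kg·m²/(s³·A) (exponents kg: 1, m: 2, s: -3, A: -1) do not match the derived units kg/m³ (exponents kg: 1, m: -3), so the claim is incorrect.

Answer: No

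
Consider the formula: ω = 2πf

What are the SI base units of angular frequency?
Units of each symbol in ω = 2πf:
  f (frequency): 1/s
  The factor 2π is dimensionless.

Multiplying the contributions: [1/s]
Adding exponents of each base unit: s: -1
SI base units of angular frequency: 1/s

Answer: 1/s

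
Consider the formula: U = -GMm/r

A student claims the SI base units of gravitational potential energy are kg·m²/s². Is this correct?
Units of each symbol in U = -GMm/r:
  G (gravitational constant): m³/(kg·s²)
  M (mass): kg
  m (mass): kg
  r (distance): m  → in the denominator, contributes 1/m
  The minus sign does not affect the units.

Multiplying the contributions: [m³/(kg·s²)] · [kg] · [kg] · [1/m]
Adding exponents of each base unit: kg: 1, m: 2, s: -2
SI base units of gravitational potential energy: kg·m²/s²

The claimed units kg·m²/s² match the derived units, so the claim is correct.

Answer: Yes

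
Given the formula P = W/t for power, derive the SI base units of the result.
Units of each symbol in P = W/t:
  W (work): kg·m²/s²
  t (time): s  → in the denominator, contributes 1/s

Multiplying the contributions: [kg·m²/s²] · [1/s]
Adding exponents of each base unit: kg: 1, m: 2, s: -3
SI base units of power: kg·m²/s³

Answer: kg·m²/s³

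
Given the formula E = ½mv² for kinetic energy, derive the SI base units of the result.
Units of each symbol in E = ½mv²:
  m (mass): kg
  v (speed): m/s  → to the power 2, contributes m²/s²
  The factor ½ is dimensionless.

Multiplying the contributions: [kg] · [m²/s²]
Adding exponents of each base unit: kg: 1, m: 2, s: -2
SI base units of kinetic energy: kg·m²/s²

Answer: kg·m²/s²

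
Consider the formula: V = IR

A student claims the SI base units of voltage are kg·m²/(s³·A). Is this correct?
Units of each symbol in V = IR:
  I (current): A
  R (resistance, in ohms): kg·m²/(s³·A²)

Multiplying the contributions: [A] · [kg·m²/(s³·A²)]
Adding exponents of each base unit: kg: 1, m: 2, s: -3, A: -1
SI base units of voltage: kg·m²/(s³·A)

The claimed units kg·m²/(s³·A) match the derived units, so the claim is correct.

Answer: Yes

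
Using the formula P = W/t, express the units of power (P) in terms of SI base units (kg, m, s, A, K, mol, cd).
Units of each symbol in P = W/t:
  W (work): kg·m²/s²
  t (time): s  → in the denominator, contributes 1/s

Multiplying the contributions: [kg·m²/s²] · [1/s]
Adding exponents of each base unit: kg: 1, m: 2, s: -3
SI base units of power: kg·m²/s³

Answer: kg·m²/s³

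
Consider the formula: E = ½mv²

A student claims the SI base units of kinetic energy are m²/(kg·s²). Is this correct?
Units of each symbol in E = ½mv²:
  m (mass): kg
  v (speed): m/s  → to the power 2, contributes m²/s²
  The factor ½ is dimensionless.

Multiplying the contributions: [kg] · [m²/s²]
Adding exponents of each base unit: kg: 1, m: 2, s: -2
SI base units of kinetic energy: kg·m²/s²

The claimed units m²/(kg·s²) (exponents kg: -1, m: 2, s: -2) do not match the derived units kg·m²/s² (exponents kg: 1, m: 2, s: -2), so the claim is incorrect.

Answer: No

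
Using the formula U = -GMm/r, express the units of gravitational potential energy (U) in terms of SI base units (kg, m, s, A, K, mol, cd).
Units of each symbol in U = -GMm/r:
  G (gravitational constant): m³/(kg·s²)
  M (mass): kg
  m (mass): kg
  r (distance): m  → in the denominator, contributes 1/m
  The minus sign does not affect the units.

Multiplying the contributions: [m³/(kg·s²)] · [kg] · [kg] · [1/m]
Adding exponents of each base unit: kg: 1, m: 2, s: -2
SI base units of gravitational potential energy: kg·m²/s²

Answer: kg·m²/s²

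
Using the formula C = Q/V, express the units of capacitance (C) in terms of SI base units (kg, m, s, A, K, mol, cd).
Units of each symbol in C = Q/V:
  Q (charge, in coulombs): s·A
  V (voltage, in volts): kg·m²/(s³·A)  → in the denominator, contributes s³·A/(kg·m²)

Multiplying the contributions: [s·A] · [s³·A/(kg·m²)]
Adding exponents of each base unit: kg: -1, m: -2, s: 4, A: 2
SI base units of capacitance: s⁴·A²/(kg·m²)

Answer: s⁴·A²/(kg·m²)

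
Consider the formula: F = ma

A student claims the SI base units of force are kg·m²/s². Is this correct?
Units of each symbol in F = ma:
  m (mass): kg
  a (acceleration): m/s²

Multiplying the contributions: [kg] · [m/s²]
Adding exponents of each base unit: kg: 1, m: 1, s: -2
SI base units of force: kg·m/s²

The claimed units kg·m²/s² (exponents kg: 1, m: 2, s: -2) do not match the derived units kg·m/s² (exponents kg: 1, m: 1, s: -2), so the claim is incorrect.

Answer: No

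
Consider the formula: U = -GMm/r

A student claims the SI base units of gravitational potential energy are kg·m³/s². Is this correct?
Units of each symbol in U = -GMm/r:
  G (gravitational constant): m³/(kg·s²)
  M (mass): kg
  m (mass): kg
  r (distance): m  → in the denominator, contributes 1/m
  The minus sign does not affect the units.

Multiplying the contributions: [m³/(kg·s²)] · [kg] · [kg] · [1/m]
Adding exponents of each base unit: kg: 1, m: 2, s: -2
SI base units of gravitational potential energy: kg·m²/s²

The claimed units kg·m³/s² (exponents kg: 1, m: 3, s: -2) do not match the derived units kg·m²/s² (exponents kg: 1, m: 2, s: -2), so the claim is incorrect.

Answer: No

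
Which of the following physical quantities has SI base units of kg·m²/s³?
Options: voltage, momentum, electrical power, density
Checking the SI base units of each option:
  voltage (V = IR): kg·m²/(s³·A)  ✗
  momentum (p = mv): kg·m/s  ✗
  electrical power (P = IV): kg·m²/s³  ✓ matches
  density (ρ = m/V): kg/m³  ✗

Only electrical power has units kg·m²/s³.

Answer: electrical power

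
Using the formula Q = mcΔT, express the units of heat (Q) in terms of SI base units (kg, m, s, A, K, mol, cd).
Units of each symbol in Q = mcΔT:
  m (mass): kg
  c (specific heat capacity, in J/(kg·K)): m²/(s²·K)
  ΔT (temperature change): K

Multiplying the contributions: [kg] · [m²/(s²·K)] · [K]
Adding exponents of each base unit: kg: 1, m: 2, s: -2
SI base units of heat: kg·m²/s²

Answer: kg·m²/s²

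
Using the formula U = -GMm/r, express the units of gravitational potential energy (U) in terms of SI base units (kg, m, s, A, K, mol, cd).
Units of each symbol in U = -GMm/r:
  G (gravitational constant): m³/(kg·s²)
  M (mass): kg
  m (mass): kg
  r (distance): m  → in the denominator, contributes 1/m
  The minus sign does not affect the units.

Multiplying the contributions: [m³/(kg·s²)] · [kg] · [kg] · [1/m]
Adding exponents of each base unit: kg: 1, m: 2, s: -2
SI base units of gravitational potential energy: kg·m²/s²

Answer: kg·m²/s²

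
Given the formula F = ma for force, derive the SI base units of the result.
Units of each symbol in F = ma:
  m (mass): kg
  a (acceleration): m/s²

Multiplying the contributions: [kg] · [m/s²]
Adding exponents of each base unit: kg: 1, m: 1, s: -2
SI base units of force: kg·m/s²

Answer: kg·m/s²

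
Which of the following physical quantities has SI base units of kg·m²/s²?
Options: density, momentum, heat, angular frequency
Checking the SI base units of each option:
  density (ρ = m/V): kg/m³  ✗
  momentum (p = mv): kg·m/s  ✗
  heat (Q = mcΔT): kg·m²/s²  ✓ matches
  angular frequency (ω = 2πf): 1/s  ✗

Only heat has units kg·m²/s².

Answer: heat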